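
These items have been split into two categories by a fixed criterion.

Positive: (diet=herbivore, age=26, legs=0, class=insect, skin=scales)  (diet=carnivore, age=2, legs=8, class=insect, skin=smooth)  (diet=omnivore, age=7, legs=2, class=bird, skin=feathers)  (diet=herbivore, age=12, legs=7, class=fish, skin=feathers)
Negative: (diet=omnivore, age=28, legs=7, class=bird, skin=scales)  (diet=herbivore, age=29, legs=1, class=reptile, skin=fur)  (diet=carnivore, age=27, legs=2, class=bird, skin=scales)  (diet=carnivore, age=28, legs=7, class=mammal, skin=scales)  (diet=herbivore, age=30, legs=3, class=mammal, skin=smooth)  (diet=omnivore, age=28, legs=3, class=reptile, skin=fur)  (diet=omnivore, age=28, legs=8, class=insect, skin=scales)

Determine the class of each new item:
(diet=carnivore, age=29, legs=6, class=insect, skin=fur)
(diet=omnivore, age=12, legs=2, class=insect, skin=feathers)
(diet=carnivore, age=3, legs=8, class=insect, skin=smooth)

Negative, Positive, Positive

Every 'Positive' example satisfies: age ≤ 26. None of the 'Negative' examples do.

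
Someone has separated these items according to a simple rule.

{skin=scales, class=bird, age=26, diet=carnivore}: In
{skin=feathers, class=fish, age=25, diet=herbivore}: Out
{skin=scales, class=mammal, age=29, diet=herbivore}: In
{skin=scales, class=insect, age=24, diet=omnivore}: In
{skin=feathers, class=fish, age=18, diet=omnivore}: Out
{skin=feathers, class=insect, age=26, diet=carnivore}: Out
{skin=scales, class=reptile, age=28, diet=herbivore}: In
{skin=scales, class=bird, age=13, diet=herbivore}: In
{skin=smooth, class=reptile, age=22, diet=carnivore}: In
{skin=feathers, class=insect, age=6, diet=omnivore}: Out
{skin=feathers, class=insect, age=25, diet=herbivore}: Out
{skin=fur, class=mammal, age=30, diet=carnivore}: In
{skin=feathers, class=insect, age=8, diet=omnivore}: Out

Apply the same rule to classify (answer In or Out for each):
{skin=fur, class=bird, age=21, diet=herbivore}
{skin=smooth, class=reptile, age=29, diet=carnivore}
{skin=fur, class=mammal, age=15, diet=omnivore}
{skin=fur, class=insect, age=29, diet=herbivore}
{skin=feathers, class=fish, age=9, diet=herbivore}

The simplest hypothesis consistent with all the labels is: skin is not feathers.
{skin=fur, class=bird, age=21, diet=herbivore}: skin is fur, qualifies → In.
{skin=smooth, class=reptile, age=29, diet=carnivore}: skin is smooth, qualifies → In.
{skin=fur, class=mammal, age=15, diet=omnivore}: skin is fur, qualifies → In.
{skin=fur, class=insect, age=29, diet=herbivore}: skin is fur, qualifies → In.
{skin=feathers, class=fish, age=9, diet=herbivore}: skin is feathers, does not pass → Out.

In, In, In, In, Out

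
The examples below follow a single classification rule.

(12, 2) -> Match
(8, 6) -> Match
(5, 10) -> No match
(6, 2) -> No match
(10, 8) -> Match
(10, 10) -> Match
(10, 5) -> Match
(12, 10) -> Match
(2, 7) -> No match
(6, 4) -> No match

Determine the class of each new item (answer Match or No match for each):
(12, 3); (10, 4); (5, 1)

The pattern is that an item is 'Match' exactly when: first ≥ 7.
(12, 3) → first 12 → Match. (10, 4) → first 10 → Match. (5, 1) → first 5 → No match.

Match, Match, No match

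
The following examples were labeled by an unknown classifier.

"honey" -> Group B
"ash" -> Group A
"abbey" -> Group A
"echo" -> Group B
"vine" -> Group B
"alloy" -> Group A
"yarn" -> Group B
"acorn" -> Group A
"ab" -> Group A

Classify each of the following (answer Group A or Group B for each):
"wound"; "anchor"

Group B, Group A

The classifier is using: starts with 'a'.
"wound": starts with 'w', fails the rule → Group B.
"anchor": starts with 'a', has this property → Group A.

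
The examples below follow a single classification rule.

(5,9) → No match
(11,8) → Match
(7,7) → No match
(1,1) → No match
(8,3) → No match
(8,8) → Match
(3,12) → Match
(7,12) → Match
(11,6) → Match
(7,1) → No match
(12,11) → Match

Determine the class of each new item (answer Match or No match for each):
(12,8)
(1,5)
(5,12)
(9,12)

Match, No match, Match, Match

Every 'Match' example satisfies: sum ≥ 15. None of the 'No match' examples do.
(12,8): 12+8 = 20, satisfies this → Match.
(1,5): 1+5 = 6, does not fit → No match.
(5,12): 5+12 = 17, satisfies this → Match.
(9,12): 9+12 = 21, satisfies this → Match.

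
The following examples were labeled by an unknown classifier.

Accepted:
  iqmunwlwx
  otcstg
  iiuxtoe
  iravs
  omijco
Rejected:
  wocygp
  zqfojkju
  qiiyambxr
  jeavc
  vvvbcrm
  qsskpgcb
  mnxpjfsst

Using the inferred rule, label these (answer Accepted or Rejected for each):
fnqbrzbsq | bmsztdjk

Rejected, Rejected

Looking at the examples, the only property every 'Accepted' case has and every 'Rejected' case lacks is: starts with a vowel.
fnqbrzbsq: Rejected (starts with 'f'). bmsztdjk: Rejected (starts with 'b').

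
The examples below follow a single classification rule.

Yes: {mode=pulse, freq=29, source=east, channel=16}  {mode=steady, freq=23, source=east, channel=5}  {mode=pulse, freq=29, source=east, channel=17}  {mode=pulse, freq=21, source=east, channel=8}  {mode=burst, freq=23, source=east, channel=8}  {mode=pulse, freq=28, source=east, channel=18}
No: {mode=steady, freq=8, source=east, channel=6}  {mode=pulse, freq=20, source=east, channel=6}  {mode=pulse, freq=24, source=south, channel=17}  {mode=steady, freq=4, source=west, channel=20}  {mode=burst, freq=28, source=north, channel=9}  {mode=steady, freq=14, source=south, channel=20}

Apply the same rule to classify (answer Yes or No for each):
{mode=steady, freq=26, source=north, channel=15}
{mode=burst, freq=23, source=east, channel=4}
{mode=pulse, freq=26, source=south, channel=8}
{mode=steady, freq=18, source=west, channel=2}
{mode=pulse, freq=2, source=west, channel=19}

A rule that fits every label: source is east AND freq ≥ 21 — true of each 'Yes' example, false of each 'No' one.

No, Yes, No, No, No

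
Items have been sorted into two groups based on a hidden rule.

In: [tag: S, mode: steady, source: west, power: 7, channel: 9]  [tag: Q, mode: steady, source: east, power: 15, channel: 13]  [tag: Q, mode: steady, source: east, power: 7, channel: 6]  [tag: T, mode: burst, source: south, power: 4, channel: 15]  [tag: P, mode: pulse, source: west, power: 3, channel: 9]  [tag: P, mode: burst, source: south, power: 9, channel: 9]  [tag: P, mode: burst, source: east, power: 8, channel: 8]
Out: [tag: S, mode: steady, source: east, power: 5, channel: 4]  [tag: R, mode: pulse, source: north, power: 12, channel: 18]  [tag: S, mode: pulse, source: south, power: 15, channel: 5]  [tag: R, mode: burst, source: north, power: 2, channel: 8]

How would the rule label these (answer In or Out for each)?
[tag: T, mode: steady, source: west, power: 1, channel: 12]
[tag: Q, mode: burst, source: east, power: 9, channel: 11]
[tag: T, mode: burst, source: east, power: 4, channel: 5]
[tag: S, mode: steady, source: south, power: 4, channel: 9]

In, In, Out, In

Every 'In' example satisfies: tag is not R AND channel ≥ 6. None of the 'Out' examples do.
[tag: T, mode: steady, source: west, power: 1, channel: 12]: tag is T, channel = 12 — fits, so In.
[tag: Q, mode: burst, source: east, power: 9, channel: 11]: tag is Q, channel = 11 — fits, so In.
[tag: T, mode: burst, source: east, power: 4, channel: 5]: tag is T, channel = 5 — fails this test, so Out.
[tag: S, mode: steady, source: south, power: 4, channel: 9]: tag is S, channel = 9 — fits, so In.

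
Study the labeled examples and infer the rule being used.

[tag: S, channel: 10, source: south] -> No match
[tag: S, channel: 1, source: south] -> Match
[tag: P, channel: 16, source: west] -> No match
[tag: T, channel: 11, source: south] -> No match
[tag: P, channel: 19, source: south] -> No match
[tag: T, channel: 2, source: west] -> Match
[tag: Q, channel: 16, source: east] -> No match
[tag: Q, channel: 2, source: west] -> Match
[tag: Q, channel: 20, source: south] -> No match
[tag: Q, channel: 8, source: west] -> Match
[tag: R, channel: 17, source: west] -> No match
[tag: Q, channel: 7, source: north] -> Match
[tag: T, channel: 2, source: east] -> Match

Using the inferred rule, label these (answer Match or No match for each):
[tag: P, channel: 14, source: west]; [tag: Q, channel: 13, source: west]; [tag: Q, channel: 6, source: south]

All 'Match' examples share one property — channel ≤ 8 — and every 'No match' example lacks it.
[tag: P, channel: 14, source: west]: No match (channel = 14). [tag: Q, channel: 13, source: west]: No match (channel = 13). [tag: Q, channel: 6, source: south]: Match (channel = 6).

No match, No match, Match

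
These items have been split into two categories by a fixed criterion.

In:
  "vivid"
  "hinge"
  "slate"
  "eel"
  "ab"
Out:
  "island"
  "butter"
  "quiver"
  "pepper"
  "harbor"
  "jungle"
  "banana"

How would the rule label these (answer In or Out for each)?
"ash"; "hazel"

In, In

All 'In' examples share one property — length ≤ 5 — and every 'Out' example lacks it.
"ash": length 3 — matches, so In.
"hazel": length 5 — matches, so In.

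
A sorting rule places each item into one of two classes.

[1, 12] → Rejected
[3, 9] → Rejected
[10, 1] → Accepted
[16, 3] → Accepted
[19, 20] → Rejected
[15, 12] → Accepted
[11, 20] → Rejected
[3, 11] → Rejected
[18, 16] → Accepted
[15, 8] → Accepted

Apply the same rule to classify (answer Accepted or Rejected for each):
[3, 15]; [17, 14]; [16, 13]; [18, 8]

The classifier is using: first > second.
Rejected: [3, 15], since 3 < 15. Accepted: [17, 14], since 17 > 14. Accepted: [16, 13], since 16 > 13. Accepted: [18, 8], since 18 > 8.

Rejected, Accepted, Accepted, Accepted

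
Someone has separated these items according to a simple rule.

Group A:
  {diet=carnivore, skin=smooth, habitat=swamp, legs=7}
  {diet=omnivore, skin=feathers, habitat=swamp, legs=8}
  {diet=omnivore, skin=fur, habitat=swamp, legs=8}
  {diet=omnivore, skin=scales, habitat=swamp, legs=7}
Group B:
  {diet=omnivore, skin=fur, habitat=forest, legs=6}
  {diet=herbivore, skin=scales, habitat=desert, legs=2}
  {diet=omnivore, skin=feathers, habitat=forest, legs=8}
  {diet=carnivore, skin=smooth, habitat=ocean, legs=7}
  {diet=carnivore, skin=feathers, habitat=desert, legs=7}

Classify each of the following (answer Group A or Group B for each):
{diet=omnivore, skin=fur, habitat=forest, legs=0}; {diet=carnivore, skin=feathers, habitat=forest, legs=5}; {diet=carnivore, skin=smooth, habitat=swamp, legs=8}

Group B, Group B, Group A

Comparing the two groups points to one rule — habitat is swamp.
{diet=omnivore, skin=fur, habitat=forest, legs=0} → habitat is forest → Group B. {diet=carnivore, skin=feathers, habitat=forest, legs=5} → habitat is forest → Group B. {diet=carnivore, skin=smooth, habitat=swamp, legs=8} → habitat is swamp → Group A.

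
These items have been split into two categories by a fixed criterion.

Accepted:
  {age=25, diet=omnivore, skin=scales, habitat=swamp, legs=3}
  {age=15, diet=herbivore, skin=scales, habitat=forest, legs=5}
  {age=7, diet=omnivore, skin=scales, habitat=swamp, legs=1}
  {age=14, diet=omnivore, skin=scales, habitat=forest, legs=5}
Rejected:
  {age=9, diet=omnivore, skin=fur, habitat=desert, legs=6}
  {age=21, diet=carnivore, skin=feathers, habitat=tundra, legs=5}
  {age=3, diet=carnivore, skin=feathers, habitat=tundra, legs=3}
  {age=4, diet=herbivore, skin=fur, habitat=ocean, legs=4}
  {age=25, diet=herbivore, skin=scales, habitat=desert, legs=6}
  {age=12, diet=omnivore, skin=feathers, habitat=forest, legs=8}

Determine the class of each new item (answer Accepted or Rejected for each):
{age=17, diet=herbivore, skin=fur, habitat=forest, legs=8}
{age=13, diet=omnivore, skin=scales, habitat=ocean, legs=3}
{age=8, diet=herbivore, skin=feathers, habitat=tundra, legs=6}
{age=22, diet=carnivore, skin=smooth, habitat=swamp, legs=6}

Rejected, Accepted, Rejected, Rejected

All 'Accepted' examples share one property — skin is scales AND legs ≤ 5 — and every 'Rejected' example lacks it.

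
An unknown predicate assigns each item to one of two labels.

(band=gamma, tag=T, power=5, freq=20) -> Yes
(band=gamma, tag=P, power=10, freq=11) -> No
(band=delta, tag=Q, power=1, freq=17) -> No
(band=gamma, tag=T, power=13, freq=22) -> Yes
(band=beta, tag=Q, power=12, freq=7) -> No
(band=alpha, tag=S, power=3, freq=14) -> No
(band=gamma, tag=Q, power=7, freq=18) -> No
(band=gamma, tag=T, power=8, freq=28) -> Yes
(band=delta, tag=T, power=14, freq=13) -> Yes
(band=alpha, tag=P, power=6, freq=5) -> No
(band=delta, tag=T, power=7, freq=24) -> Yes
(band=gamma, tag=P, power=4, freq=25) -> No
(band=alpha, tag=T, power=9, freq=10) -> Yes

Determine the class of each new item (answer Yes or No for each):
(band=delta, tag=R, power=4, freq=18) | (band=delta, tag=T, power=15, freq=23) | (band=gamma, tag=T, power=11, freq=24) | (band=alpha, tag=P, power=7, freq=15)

Every 'Yes' example satisfies: tag is T. None of the 'No' examples do.
(band=delta, tag=R, power=4, freq=18) → tag is R → No. (band=delta, tag=T, power=15, freq=23) → tag is T → Yes. (band=gamma, tag=T, power=11, freq=24) → tag is T → Yes. (band=alpha, tag=P, power=7, freq=15) → tag is P → No.

No, Yes, Yes, No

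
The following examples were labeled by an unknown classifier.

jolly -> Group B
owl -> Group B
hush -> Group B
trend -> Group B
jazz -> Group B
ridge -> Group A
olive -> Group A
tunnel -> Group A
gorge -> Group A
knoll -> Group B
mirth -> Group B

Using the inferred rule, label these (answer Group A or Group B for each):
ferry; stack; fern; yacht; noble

Group B, Group B, Group B, Group B, Group A

One predicate separates the groups cleanly: has ≥ 2 vowels.
ferry — 1 vowel, hence Group B.
stack — 1 vowel, hence Group B.
fern — 1 vowel, hence Group B.
yacht — 1 vowel, hence Group B.
noble — 2 vowels, hence Group A.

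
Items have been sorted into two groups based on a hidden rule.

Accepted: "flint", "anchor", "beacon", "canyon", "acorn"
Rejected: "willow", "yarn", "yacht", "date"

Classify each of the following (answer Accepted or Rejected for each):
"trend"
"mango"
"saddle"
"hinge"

The distinguishing property — length ≥ 5 AND contains 'n' — holds for all the 'Accepted' cases and none of the 'Rejected' cases.
"trend": length 5, has 'n' — matches, so Accepted. "mango": length 5, has 'n' — matches, so Accepted. "saddle": length 6, no 'n' — fails the rule, so Rejected. "hinge": length 5, has 'n' — matches, so Accepted.

Accepted, Accepted, Rejected, Accepted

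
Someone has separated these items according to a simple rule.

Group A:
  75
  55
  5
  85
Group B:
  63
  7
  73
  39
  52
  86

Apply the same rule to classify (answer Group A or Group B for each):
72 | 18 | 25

Group B, Group B, Group A

'Group A' ⟺ multiple of 5.
Group B: 72, since 72 = 5·14 + 2.
Group B: 18, since 18 = 5·3 + 3.
Group A: 25, since 25 = 5·5.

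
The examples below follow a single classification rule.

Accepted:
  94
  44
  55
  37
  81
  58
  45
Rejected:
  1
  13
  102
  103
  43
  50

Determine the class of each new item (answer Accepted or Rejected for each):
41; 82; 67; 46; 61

The rule appears to be: digit sum ≥ 8.
41: digit sum 4+1 = 5 — fails this test, so Rejected. 82: digit sum 8+2 = 10 — checks out, so Accepted. 67: digit sum 6+7 = 13 — checks out, so Accepted. 46: digit sum 4+6 = 10 — checks out, so Accepted. 61: digit sum 6+1 = 7 — fails this test, so Rejected.

Rejected, Accepted, Accepted, Accepted, Rejected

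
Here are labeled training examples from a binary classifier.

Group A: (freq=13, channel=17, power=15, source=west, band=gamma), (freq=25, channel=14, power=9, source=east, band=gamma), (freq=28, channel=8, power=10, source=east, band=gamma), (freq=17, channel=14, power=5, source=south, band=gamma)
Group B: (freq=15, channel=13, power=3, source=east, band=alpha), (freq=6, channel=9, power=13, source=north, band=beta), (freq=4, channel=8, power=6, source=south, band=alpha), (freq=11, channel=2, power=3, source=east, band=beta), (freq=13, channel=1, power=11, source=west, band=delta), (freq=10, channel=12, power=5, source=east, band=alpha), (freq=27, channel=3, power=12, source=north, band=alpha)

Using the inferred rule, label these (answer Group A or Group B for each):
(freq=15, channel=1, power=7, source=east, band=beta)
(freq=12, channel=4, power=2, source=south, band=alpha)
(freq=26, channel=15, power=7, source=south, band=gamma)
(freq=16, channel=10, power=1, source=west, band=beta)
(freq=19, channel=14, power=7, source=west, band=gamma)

Group B, Group B, Group A, Group B, Group A

'Group A' ⟺ band is gamma.
(freq=15, channel=1, power=7, source=east, band=beta): band is beta, doesn't qualify → Group B.
(freq=12, channel=4, power=2, source=south, band=alpha): band is alpha, doesn't qualify → Group B.
(freq=26, channel=15, power=7, source=south, band=gamma): band is gamma, satisfies this → Group A.
(freq=16, channel=10, power=1, source=west, band=beta): band is beta, doesn't qualify → Group B.
(freq=19, channel=14, power=7, source=west, band=gamma): band is gamma, satisfies this → Group A.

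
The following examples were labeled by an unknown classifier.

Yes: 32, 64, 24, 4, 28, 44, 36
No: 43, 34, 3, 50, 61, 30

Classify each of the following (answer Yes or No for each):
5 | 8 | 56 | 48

The rule appears to be: multiple of 4.
5: No (5 = 4·1 + 1).
8: Yes (8 = 4·2).
56: Yes (56 = 4·14).
48: Yes (48 = 4·12).

No, Yes, Yes, Yes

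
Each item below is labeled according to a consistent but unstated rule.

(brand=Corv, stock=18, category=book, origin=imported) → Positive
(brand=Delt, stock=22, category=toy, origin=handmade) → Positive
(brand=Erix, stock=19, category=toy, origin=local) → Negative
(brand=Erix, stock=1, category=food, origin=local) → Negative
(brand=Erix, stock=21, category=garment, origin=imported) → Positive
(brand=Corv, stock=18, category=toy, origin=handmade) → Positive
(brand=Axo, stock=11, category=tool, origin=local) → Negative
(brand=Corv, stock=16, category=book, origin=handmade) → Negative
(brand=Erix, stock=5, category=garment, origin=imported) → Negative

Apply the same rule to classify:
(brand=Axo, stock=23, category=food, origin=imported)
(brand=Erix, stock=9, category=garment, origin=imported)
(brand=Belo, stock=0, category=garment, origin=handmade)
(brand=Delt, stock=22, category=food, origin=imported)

A rule that fits every label: stock = 18 OR stock ≥ 21 — true of each 'Positive' example, false of each 'Negative' one.
(brand=Axo, stock=23, category=food, origin=imported) → stock = 23 → Positive.
(brand=Erix, stock=9, category=garment, origin=imported) → stock = 9 → Negative.
(brand=Belo, stock=0, category=garment, origin=handmade) → stock = 0 → Negative.
(brand=Delt, stock=22, category=food, origin=imported) → stock = 22 → Positive.

Positive, Negative, Negative, Positive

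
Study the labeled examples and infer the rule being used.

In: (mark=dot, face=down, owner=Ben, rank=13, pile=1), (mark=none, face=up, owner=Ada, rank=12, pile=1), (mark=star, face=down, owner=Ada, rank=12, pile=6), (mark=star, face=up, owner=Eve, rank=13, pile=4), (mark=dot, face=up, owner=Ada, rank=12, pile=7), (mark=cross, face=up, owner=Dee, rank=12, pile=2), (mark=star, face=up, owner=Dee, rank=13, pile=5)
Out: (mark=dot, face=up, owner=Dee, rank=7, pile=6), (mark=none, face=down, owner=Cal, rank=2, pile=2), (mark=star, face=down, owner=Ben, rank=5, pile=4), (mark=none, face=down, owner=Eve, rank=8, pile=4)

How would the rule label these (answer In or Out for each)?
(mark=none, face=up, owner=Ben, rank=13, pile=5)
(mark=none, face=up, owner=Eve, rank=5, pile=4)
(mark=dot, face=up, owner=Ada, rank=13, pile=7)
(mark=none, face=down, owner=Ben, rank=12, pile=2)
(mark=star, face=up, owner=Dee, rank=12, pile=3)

In, Out, In, In, In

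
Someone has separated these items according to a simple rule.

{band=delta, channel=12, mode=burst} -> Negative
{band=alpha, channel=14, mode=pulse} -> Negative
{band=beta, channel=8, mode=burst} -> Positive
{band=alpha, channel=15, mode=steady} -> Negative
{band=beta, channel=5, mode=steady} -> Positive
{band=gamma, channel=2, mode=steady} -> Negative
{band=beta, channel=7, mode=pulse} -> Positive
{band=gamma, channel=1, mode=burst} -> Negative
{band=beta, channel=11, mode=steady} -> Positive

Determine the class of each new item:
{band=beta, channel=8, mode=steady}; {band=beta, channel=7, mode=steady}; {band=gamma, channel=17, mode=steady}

All 'Positive' examples share one property — band is beta — and every 'Negative' example lacks it.
{band=beta, channel=8, mode=steady}: band is beta — qualifies, so Positive. {band=beta, channel=7, mode=steady}: band is beta — qualifies, so Positive. {band=gamma, channel=17, mode=steady}: band is gamma — does not pass, so Negative.

Positive, Positive, Negative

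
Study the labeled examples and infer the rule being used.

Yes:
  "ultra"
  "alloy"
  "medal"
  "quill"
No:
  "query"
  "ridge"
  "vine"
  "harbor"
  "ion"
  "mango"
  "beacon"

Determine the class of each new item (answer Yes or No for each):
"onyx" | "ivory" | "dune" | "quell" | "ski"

Comparing the two groups points to one rule — contains 'l'.

No, No, No, Yes, No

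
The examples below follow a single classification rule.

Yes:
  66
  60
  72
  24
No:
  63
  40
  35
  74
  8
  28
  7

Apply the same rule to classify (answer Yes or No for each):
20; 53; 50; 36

The distinguishing property — multiple of 6 — holds for all the 'Yes' cases and none of the 'No' cases.
20 — 20 = 6·3 + 2, hence No.
53 — 53 = 6·8 + 5, hence No.
50 — 50 = 6·8 + 2, hence No.
36 — 36 = 6·6, hence Yes.

No, No, No, Yes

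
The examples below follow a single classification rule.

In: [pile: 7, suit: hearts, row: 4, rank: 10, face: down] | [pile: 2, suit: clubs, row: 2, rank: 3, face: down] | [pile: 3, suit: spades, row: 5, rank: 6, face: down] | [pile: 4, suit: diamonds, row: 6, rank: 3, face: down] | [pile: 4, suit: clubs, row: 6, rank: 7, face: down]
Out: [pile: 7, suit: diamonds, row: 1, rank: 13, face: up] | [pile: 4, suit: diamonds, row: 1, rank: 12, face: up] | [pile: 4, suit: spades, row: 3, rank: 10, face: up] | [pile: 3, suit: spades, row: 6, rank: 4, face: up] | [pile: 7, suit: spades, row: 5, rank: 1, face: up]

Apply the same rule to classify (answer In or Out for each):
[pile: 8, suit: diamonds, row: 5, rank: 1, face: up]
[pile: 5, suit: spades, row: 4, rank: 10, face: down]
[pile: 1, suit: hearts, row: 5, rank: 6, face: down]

The simplest hypothesis consistent with all the labels is: face is down.
[pile: 8, suit: diamonds, row: 5, rank: 1, face: up]: face is up — does not pass, so Out. [pile: 5, suit: spades, row: 4, rank: 10, face: down]: face is down — meets the rule, so In. [pile: 1, suit: hearts, row: 5, rank: 6, face: down]: face is down — meets the rule, so In.

Out, In, In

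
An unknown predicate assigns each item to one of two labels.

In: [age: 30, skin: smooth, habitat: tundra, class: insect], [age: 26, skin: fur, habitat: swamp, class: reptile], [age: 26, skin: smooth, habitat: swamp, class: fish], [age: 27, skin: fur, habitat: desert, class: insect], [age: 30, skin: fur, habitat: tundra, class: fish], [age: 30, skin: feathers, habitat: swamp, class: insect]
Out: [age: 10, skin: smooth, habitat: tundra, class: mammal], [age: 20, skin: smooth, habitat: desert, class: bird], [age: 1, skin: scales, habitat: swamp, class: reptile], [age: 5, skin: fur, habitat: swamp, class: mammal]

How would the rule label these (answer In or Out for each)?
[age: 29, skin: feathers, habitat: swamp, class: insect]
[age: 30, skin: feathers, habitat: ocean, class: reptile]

In, In

One predicate separates the groups cleanly: age ≥ 26.
[age: 29, skin: feathers, habitat: swamp, class: insect] → age = 29 → In. [age: 30, skin: feathers, habitat: ocean, class: reptile] → age = 30 → In.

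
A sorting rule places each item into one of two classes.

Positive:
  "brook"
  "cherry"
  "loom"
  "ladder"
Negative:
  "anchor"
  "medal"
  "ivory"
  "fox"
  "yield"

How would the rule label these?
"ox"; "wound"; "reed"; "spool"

Negative, Negative, Positive, Positive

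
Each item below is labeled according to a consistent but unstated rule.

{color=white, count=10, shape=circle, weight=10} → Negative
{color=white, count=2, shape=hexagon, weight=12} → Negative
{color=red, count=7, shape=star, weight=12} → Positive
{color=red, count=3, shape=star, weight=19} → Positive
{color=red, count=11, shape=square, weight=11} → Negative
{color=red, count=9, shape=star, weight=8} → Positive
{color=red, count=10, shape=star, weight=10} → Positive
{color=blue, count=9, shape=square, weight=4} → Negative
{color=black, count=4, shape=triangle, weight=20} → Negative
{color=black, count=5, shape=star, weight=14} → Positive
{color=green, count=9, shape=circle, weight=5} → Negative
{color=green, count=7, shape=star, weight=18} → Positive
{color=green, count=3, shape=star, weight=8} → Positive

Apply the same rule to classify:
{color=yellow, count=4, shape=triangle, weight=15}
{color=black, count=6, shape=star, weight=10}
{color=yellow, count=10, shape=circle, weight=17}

Checking candidate rules against both groups, what survives is: shape is star.

Negative, Positive, Negative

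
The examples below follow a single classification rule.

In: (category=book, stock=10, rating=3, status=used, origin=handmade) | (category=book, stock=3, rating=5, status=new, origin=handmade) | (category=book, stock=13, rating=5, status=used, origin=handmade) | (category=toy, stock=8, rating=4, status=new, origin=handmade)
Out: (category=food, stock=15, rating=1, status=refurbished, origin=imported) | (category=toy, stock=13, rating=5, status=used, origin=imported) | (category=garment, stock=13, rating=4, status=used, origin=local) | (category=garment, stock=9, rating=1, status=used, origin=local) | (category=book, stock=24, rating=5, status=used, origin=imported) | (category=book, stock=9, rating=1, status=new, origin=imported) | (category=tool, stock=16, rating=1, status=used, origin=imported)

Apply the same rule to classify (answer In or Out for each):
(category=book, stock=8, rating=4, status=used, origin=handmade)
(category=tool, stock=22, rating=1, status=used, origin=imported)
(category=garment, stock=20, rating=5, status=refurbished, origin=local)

Rule: origin is handmade. This holds for each 'In' example and fails for each 'Out' one.

In, Out, Out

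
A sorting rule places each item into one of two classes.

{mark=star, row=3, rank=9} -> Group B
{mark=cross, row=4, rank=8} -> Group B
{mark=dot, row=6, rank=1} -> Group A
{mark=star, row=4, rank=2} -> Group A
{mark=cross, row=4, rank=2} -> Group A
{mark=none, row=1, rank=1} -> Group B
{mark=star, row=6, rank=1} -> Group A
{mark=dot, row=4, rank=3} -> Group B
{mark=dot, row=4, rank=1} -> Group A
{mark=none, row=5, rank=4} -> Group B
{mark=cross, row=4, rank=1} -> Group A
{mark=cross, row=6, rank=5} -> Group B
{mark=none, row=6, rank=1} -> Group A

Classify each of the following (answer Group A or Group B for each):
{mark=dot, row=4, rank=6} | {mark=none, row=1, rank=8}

Every 'Group A' example satisfies: rank ≤ 2 AND row ≥ 3. None of the 'Group B' examples do.

Group B, Group B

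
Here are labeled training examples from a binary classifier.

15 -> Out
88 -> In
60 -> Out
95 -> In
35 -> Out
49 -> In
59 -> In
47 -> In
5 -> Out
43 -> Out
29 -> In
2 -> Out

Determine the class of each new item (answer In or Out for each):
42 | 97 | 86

The classifier is using: digit sum ≥ 9.

Out, In, In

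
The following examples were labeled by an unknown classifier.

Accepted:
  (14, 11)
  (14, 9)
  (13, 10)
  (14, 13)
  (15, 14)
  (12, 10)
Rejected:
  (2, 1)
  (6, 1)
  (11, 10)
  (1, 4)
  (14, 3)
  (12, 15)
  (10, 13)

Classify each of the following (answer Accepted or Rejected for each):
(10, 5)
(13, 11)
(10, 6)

All 'Accepted' examples share one property — first > second AND sum ≥ 22 — and every 'Rejected' example lacks it.

Rejected, Accepted, Rejected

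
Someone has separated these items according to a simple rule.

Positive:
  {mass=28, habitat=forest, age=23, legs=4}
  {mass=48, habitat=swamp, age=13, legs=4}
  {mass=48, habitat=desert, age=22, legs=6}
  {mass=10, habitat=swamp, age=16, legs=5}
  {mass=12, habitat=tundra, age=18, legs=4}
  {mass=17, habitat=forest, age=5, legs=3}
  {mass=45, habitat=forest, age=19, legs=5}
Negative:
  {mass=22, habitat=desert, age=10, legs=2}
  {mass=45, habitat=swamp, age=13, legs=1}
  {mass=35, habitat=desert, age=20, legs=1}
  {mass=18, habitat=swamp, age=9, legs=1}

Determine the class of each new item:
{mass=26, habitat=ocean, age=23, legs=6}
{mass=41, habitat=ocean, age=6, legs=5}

Positive, Positive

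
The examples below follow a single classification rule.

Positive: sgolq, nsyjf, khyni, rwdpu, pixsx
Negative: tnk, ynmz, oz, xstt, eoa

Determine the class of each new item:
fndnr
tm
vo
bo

Positive, Negative, Negative, Negative

Rule: length 5. This holds for each 'Positive' example and fails for each 'Negative' one.
fndnr — length 5, hence Positive. tm — length 2, hence Negative. vo — length 2, hence Negative. bo — length 2, hence Negative.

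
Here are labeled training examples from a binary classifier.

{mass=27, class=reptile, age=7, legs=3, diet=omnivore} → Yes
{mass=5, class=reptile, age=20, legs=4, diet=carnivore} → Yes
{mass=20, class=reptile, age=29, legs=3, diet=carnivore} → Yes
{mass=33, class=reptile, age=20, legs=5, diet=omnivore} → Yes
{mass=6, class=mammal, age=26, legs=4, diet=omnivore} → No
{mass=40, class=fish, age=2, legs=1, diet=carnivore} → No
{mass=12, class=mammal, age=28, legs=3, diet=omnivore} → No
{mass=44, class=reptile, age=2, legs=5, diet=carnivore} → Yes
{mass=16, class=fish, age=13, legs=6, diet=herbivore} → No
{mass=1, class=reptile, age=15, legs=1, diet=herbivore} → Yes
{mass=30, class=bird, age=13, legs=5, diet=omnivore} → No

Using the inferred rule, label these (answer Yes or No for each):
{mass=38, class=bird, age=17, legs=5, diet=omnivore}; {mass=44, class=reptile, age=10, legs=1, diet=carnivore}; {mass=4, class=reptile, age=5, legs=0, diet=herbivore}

One predicate separates the groups cleanly: class is reptile.
No: {mass=38, class=bird, age=17, legs=5, diet=omnivore}, since class is bird. Yes: {mass=44, class=reptile, age=10, legs=1, diet=carnivore}, since class is reptile. Yes: {mass=4, class=reptile, age=5, legs=0, diet=herbivore}, since class is reptile.

No, Yes, Yes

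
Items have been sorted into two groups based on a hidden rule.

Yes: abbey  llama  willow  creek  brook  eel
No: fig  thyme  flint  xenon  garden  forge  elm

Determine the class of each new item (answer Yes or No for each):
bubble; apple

The classifier is using: has a double letter.

Yes, Yes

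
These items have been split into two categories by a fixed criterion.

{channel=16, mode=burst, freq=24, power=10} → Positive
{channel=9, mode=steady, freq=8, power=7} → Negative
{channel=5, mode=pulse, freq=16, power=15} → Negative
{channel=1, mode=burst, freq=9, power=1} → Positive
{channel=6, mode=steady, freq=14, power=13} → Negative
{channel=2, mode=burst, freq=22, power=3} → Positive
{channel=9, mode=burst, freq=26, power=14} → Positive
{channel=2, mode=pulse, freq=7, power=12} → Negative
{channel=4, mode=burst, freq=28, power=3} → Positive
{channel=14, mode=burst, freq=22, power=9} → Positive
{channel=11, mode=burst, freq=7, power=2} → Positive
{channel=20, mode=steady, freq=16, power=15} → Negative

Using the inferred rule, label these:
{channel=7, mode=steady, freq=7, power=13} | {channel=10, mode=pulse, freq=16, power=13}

Negative, Negative

All 'Positive' examples share one property — mode is burst — and every 'Negative' example lacks it.
{channel=7, mode=steady, freq=7, power=13}: mode is steady, doesn't qualify → Negative.
{channel=10, mode=pulse, freq=16, power=13}: mode is pulse, doesn't qualify → Negative.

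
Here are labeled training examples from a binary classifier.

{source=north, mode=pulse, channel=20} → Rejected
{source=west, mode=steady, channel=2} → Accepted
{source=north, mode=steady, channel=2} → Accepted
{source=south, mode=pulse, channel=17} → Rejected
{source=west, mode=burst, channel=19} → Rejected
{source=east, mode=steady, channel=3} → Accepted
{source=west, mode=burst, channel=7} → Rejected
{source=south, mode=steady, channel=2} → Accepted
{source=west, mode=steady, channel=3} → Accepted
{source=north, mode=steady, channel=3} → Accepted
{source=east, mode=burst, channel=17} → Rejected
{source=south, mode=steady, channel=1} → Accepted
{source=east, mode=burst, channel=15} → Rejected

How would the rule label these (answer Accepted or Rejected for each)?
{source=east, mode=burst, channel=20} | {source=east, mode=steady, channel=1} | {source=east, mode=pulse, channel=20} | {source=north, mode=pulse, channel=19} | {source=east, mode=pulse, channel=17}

Rejected, Accepted, Rejected, Rejected, Rejected

Rule: mode is steady. This holds for each 'Accepted' example and fails for each 'Rejected' one.
{source=east, mode=burst, channel=20}: mode is burst, fails this test → Rejected.
{source=east, mode=steady, channel=1}: mode is steady, checks out → Accepted.
{source=east, mode=pulse, channel=20}: mode is pulse, fails this test → Rejected.
{source=north, mode=pulse, channel=19}: mode is pulse, fails this test → Rejected.
{source=east, mode=pulse, channel=17}: mode is pulse, fails this test → Rejected.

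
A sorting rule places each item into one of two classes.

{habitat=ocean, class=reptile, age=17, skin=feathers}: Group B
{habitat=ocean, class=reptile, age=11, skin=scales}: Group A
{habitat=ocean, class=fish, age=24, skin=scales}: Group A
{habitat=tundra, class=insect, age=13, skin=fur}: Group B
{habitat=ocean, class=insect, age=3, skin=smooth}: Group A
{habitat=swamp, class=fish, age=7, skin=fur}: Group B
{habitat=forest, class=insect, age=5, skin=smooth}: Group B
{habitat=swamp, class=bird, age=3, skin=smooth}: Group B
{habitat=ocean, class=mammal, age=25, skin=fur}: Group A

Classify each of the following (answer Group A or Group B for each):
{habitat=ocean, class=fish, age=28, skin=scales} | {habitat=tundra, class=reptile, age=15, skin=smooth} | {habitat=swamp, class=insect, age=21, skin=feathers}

The rule appears to be: habitat is ocean AND age ≠ 17.
{habitat=ocean, class=fish, age=28, skin=scales} — habitat is ocean, age = 28, hence Group A.
{habitat=tundra, class=reptile, age=15, skin=smooth} — habitat is tundra, age = 15, hence Group B.
{habitat=swamp, class=insect, age=21, skin=feathers} — habitat is swamp, age = 21, hence Group B.

Group A, Group B, Group B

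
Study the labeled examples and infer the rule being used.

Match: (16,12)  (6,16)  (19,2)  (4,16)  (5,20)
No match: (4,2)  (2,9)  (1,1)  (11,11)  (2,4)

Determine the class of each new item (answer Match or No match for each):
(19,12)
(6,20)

The pattern is that an item is 'Match' exactly when: max ≥ 12.
(19,12): max 19 — qualifies, so Match. (6,20): max 20 — qualifies, so Match.

Match, Match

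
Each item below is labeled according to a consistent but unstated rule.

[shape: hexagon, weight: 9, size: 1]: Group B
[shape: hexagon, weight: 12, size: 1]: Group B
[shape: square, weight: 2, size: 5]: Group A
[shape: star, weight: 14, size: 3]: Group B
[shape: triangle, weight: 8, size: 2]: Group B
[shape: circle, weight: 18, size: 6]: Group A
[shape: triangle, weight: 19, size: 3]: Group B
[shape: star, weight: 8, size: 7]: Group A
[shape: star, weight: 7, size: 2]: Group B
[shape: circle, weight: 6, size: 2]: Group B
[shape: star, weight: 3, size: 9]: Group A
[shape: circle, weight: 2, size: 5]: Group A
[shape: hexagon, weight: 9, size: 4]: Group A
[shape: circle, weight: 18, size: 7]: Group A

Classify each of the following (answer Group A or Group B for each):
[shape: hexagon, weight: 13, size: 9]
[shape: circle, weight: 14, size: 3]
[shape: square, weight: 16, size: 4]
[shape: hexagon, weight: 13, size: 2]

Group A, Group B, Group A, Group B

A rule that fits every label: size ≥ 4 — true of each 'Group A' example, false of each 'Group B' one.
[shape: hexagon, weight: 13, size: 9]: size = 9 — meets the rule, so Group A. [shape: circle, weight: 14, size: 3]: size = 3 — does not satisfy this, so Group B. [shape: square, weight: 16, size: 4]: size = 4 — meets the rule, so Group A. [shape: hexagon, weight: 13, size: 2]: size = 2 — does not satisfy this, so Group B.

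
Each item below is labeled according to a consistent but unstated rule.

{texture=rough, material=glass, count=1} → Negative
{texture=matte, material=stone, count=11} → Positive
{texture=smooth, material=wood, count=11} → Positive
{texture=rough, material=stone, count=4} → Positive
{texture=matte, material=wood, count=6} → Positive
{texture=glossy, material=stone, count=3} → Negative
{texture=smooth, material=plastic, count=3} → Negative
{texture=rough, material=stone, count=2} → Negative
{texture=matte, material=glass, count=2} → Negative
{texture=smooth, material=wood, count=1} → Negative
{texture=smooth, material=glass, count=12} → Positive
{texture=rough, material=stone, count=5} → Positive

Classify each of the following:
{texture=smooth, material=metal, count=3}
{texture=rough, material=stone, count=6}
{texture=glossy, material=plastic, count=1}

The distinguishing property — count ≥ 4 — holds for all the 'Positive' cases and none of the 'Negative' cases.
{texture=smooth, material=metal, count=3}: count = 3, does not satisfy this → Negative.
{texture=rough, material=stone, count=6}: count = 6, meets the rule → Positive.
{texture=glossy, material=plastic, count=1}: count = 1, does not satisfy this → Negative.

Negative, Positive, Negative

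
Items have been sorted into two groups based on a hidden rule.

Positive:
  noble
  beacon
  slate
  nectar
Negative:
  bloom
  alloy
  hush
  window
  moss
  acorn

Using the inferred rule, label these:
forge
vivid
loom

Looking at the examples, the only property every 'Positive' case has and every 'Negative' case lacks is: contains 'e'.
Positive: forge, since has 'e'. Negative: vivid, since no 'e'. Negative: loom, since no 'e'.

Positive, Negative, Negative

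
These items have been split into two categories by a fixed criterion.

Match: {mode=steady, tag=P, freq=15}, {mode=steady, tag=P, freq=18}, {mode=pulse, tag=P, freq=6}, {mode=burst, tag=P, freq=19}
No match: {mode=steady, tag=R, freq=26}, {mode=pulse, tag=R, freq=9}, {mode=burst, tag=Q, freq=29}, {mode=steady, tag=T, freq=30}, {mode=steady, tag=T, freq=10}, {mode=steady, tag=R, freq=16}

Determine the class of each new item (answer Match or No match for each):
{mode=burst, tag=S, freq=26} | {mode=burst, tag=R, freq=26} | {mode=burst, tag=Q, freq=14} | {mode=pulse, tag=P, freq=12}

No match, No match, No match, Match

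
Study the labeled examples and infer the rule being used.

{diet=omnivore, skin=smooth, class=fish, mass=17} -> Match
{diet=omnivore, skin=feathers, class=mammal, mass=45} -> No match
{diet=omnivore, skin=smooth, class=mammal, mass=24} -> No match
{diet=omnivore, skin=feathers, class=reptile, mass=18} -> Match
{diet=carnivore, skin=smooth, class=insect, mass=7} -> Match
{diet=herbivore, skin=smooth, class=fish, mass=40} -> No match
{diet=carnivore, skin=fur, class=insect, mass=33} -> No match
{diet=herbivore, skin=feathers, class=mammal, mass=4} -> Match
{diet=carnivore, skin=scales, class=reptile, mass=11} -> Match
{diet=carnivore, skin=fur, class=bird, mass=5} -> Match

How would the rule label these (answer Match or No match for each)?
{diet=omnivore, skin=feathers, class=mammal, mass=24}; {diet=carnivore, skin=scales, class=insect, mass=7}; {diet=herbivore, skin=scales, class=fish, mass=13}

No match, Match, Match

Rule: mass ≤ 18. This holds for each 'Match' example and fails for each 'No match' one.
{diet=omnivore, skin=feathers, class=mammal, mass=24} → mass = 24 → No match. {diet=carnivore, skin=scales, class=insect, mass=7} → mass = 7 → Match. {diet=herbivore, skin=scales, class=fish, mass=13} → mass = 13 → Match.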